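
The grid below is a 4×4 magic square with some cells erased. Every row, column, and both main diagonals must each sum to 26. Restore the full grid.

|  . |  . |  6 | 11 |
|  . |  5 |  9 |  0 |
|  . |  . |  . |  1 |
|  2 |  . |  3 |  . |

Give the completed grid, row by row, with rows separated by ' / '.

The remaining cell in row 2 is (2,1) = 26 − 14 = 12.
From column 3, 26 − (6 + 9 + 3) gives (3,3) = 8.
Column 4: 11 + 0 + 1 + ? = 26, so (4,4) = 14.
Main diagonal must total 26; the given cells sum to 27, so (1,1) = -1.
Using anti-diagonal: 11 + 9 + 2 + ? → (3,2) = 26 − 22 = 4.
Using row 1: -1 + 6 + 11 + ? → (1,2) = 26 − 16 = 10.
The remaining cell in row 3 is (3,1) = 26 − 13 = 13.
Using row 4: 2 + 3 + 14 + ? → (4,2) = 26 − 19 = 7.

-1 10 6 11 / 12 5 9 0 / 13 4 8 1 / 2 7 3 14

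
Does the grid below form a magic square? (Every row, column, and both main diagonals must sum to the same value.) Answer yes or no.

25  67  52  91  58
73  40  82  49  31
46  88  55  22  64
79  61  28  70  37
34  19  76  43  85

Row 1: 25 + 67 + 52 + 91 + 58 = 293.
Row 2: 73 + 40 + 82 + 49 + 31 = 275.
Row 3: 46 + 88 + 55 + 22 + 64 = 275.
Row 4: 79 + 61 + 28 + 70 + 37 = 275.
Row 5: 34 + 19 + 76 + 43 + 85 = 257.
Column 1: 25 + 73 + 46 + 79 + 34 = 257.
Column 2: 67 + 40 + 88 + 61 + 19 = 275.
Column 3: 52 + 82 + 55 + 28 + 76 = 293.
Column 4: 91 + 49 + 22 + 70 + 43 = 275.
Column 5: 58 + 31 + 64 + 37 + 85 = 275.
Main diagonal: 25 + 40 + 55 + 70 + 85 = 275.
Anti-diagonal: 58 + 49 + 55 + 61 + 34 = 257.

No — column 2 sums to 275 but row 5 sums to 257.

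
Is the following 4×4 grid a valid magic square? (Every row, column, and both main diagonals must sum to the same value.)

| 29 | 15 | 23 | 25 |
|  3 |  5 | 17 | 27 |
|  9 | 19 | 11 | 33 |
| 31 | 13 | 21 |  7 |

No — row 3 sums to 72 but column 4 sums to 92.

Row 1: 29 + 15 + 23 + 25 = 92.
Row 2: 3 + 5 + 17 + 27 = 52.
Row 3: 9 + 19 + 11 + 33 = 72.
Row 4: 31 + 13 + 21 + 7 = 72.
Column 1: 29 + 3 + 9 + 31 = 72.
Column 2: 15 + 5 + 19 + 13 = 52.
Column 3: 23 + 17 + 11 + 21 = 72.
Column 4: 25 + 27 + 33 + 7 = 92.
Main diagonal: 29 + 5 + 11 + 7 = 52.
Anti-diagonal: 25 + 17 + 19 + 31 = 92.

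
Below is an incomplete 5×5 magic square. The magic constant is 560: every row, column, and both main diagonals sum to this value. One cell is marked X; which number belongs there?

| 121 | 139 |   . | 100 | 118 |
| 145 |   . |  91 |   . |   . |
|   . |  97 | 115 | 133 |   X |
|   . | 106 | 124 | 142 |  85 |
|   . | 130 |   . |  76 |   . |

136

Row 1 needs 560; the known cells sum to 478, so (1,3) = 82.
Row 4 needs 560; the known cells sum to 457, so (4,1) = 103.
Column 2 must total 560; the given cells sum to 472, so (2,2) = 88.
Using column 3: 82 + 91 + 115 + 124 + ? → (5,3) = 560 − 412 = 148.
From column 4, 560 − (100 + 133 + 142 + 76) gives (2,4) = 109.
The remaining cell in main diagonal is (5,5) = 560 − 466 = 94.
From anti-diagonal, 560 − (118 + 109 + 115 + 106) gives (5,1) = 112.
Row 2 must total 560; the given cells sum to 433, so (2,5) = 127.
Column 1 needs 560; the known cells sum to 481, so (3,1) = 79.
Column 5 needs 560; the known cells sum to 424, so (3,5) = 136.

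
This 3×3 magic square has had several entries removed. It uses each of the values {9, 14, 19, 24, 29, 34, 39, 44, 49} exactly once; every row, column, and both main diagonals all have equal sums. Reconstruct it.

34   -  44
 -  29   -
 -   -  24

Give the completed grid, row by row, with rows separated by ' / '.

34 9 44 / 39 29 19 / 14 49 24

The 9 entries sum to 261, so each line sums to 261/3 = 87.
From row 1, 87 − (34 + 44) gives (1,2) = 9.
Using column 2: 9 + 29 + ? → (3,2) = 87 − 38 = 49.
Column 3: 44 + 24 + ? = 87, so (2,3) = 19.
From anti-diagonal, 87 − (44 + 29) gives (3,1) = 14.
Row 2: 29 + 19 + ? = 87, so (2,1) = 39.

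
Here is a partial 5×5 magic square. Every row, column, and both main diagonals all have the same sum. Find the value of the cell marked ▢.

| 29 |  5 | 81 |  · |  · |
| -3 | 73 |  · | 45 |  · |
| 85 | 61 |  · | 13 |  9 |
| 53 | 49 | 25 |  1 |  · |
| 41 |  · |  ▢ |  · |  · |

Column 1 is complete and sums to 205; that is the magic constant.
Row 3 must total 205; the given cells sum to 168, so (3,3) = 37.
Row 4: 53 + 49 + 25 + 1 + ? = 205, so (4,5) = 77.
Using column 2: 5 + 73 + 61 + 49 + ? → (5,2) = 205 − 188 = 17.
Main diagonal needs 205; the known cells sum to 140, so (5,5) = 65.
Anti-diagonal: 45 + 37 + 49 + 41 + ? = 205, so (1,5) = 33.
The remaining cell in row 1 is (1,4) = 205 − 148 = 57.
From column 4, 205 − (57 + 45 + 13 + 1) gives (5,4) = 89.
Using column 5: 33 + 9 + 77 + 65 + ? → (2,5) = 205 − 184 = 21.
Using row 2: -3 + 73 + 45 + 21 + ? → (2,3) = 205 − 136 = 69.
From row 5, 205 − (41 + 17 + 89 + 65) gives (5,3) = -7.

-7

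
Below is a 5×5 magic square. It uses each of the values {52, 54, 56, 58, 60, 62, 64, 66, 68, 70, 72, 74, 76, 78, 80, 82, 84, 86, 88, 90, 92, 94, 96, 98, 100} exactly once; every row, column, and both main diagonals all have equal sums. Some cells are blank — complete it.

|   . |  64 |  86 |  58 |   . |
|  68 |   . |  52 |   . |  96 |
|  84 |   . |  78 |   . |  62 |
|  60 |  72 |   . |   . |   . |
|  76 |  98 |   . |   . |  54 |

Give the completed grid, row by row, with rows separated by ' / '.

The 25 entries sum to 1900, so each line sums to 1900/5 = 380.
Column 1 needs 380; the known cells sum to 288, so (1,1) = 92.
From row 1, 380 − (92 + 64 + 86 + 58) gives (1,5) = 80.
Using column 5: 80 + 96 + 62 + 54 + ? → (4,5) = 380 − 292 = 88.
From anti-diagonal, 380 − (80 + 78 + 72 + 76) gives (2,4) = 74.
Row 2: 68 + 52 + 74 + 96 + ? = 380, so (2,2) = 90.
Using column 2: 64 + 90 + 72 + 98 + ? → (3,2) = 380 − 324 = 56.
Main diagonal must total 380; the given cells sum to 314, so (4,4) = 66.
The remaining cell in row 3 is (3,4) = 380 − 280 = 100.
Row 4 must total 380; the given cells sum to 286, so (4,3) = 94.
Using column 3: 86 + 52 + 78 + 94 + ? → (5,3) = 380 − 310 = 70.
Column 4 must total 380; the given cells sum to 298, so (5,4) = 82.

92 64 86 58 80 / 68 90 52 74 96 / 84 56 78 100 62 / 60 72 94 66 88 / 76 98 70 82 54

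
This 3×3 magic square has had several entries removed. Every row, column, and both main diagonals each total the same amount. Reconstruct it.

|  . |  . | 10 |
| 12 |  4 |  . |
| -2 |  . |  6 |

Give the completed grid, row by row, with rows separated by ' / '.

Anti-diagonal is already complete: 10 + 4 + -2 = 12, so that is the magic constant.
The remaining cell in row 2 is (2,3) = 12 − 16 = -4.
The remaining cell in row 3 is (3,2) = 12 − 4 = 8.
Using column 1: 12 + (-2) + ? → (1,1) = 12 − 10 = 2.
The remaining cell in column 2 is (1,2) = 12 − 12 = 0.

2 0 10 / 12 4 -4 / -2 8 6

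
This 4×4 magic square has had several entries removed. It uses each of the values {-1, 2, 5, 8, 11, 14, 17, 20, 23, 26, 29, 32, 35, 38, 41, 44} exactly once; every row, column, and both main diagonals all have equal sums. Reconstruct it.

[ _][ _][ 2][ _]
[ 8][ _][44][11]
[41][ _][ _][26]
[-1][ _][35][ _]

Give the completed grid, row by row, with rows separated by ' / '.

38 17 2 29 / 8 23 44 11 / 41 14 5 26 / -1 32 35 20

The 16 entries sum to 344, so each line sums to 344/4 = 86.
From row 2, 86 − (8 + 44 + 11) gives (2,2) = 23.
Using column 1: 8 + 41 + (-1) + ? → (1,1) = 86 − 48 = 38.
Using column 3: 2 + 44 + 35 + ? → (3,3) = 86 − 81 = 5.
Main diagonal needs 86; the known cells sum to 66, so (4,4) = 20.
The remaining cell in row 3 is (3,2) = 86 − 72 = 14.
Row 4 needs 86; the known cells sum to 54, so (4,2) = 32.
From column 2, 86 − (23 + 14 + 32) gives (1,2) = 17.
Column 4 must total 86; the given cells sum to 57, so (1,4) = 29.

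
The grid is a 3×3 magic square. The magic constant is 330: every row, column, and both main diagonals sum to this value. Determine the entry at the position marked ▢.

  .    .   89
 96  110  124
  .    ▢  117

82

Main diagonal needs 330; the known cells sum to 227, so (1,1) = 103.
Anti-diagonal: 89 + 110 + ? = 330, so (3,1) = 131.
The remaining cell in row 1 is (1,2) = 330 − 192 = 138.
Row 3: 131 + 117 + ? = 330, so (3,2) = 82.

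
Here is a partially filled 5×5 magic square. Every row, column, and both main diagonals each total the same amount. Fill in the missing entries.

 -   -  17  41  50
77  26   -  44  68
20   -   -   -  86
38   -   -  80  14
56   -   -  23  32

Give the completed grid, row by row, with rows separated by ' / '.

59 83 17 41 50 / 77 26 35 44 68 / 20 29 53 62 86 / 38 47 71 80 14 / 56 65 74 23 32

Column 5 is already complete: 50 + 68 + 86 + 14 + 32 = 250, so that is the magic constant.
The remaining cell in row 2 is (2,3) = 250 − 215 = 35.
Using column 1: 77 + 20 + 38 + 56 + ? → (1,1) = 250 − 191 = 59.
Column 4 needs 250; the known cells sum to 188, so (3,4) = 62.
From main diagonal, 250 − (59 + 26 + 80 + 32) gives (3,3) = 53.
Anti-diagonal: 50 + 44 + 53 + 56 + ? = 250, so (4,2) = 47.
The remaining cell in row 1 is (1,2) = 250 − 167 = 83.
Row 3 must total 250; the given cells sum to 221, so (3,2) = 29.
From row 4, 250 − (38 + 47 + 80 + 14) gives (4,3) = 71.
Column 2: 83 + 26 + 29 + 47 + ? = 250, so (5,2) = 65.
Column 3 must total 250; the given cells sum to 176, so (5,3) = 74.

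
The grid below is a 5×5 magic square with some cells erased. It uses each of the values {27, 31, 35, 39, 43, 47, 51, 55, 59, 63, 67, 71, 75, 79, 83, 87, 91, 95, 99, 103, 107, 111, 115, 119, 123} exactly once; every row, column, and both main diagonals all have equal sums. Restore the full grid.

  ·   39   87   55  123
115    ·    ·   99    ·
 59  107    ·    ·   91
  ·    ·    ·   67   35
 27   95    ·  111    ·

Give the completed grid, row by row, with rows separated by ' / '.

71 39 87 55 123 / 115 83 31 99 47 / 59 107 75 43 91 / 103 51 119 67 35 / 27 95 63 111 79

The 25 entries sum to 1875, so each line sums to 1875/5 = 375.
The remaining cell in row 1 is (1,1) = 375 − 304 = 71.
Column 1 needs 375; the known cells sum to 272, so (4,1) = 103.
Column 4: 55 + 99 + 67 + 111 + ? = 375, so (3,4) = 43.
Row 3 must total 375; the given cells sum to 300, so (3,3) = 75.
Anti-diagonal needs 375; the known cells sum to 324, so (4,2) = 51.
The remaining cell in row 4 is (4,3) = 375 − 256 = 119.
Column 2 must total 375; the given cells sum to 292, so (2,2) = 83.
Main diagonal needs 375; the known cells sum to 296, so (5,5) = 79.
Row 5 must total 375; the given cells sum to 312, so (5,3) = 63.
Column 3: 87 + 75 + 119 + 63 + ? = 375, so (2,3) = 31.
Column 5 must total 375; the given cells sum to 328, so (2,5) = 47.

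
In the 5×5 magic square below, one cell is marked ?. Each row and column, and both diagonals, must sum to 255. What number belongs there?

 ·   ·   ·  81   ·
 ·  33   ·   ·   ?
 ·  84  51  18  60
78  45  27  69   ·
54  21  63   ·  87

24

From row 3, 255 − (84 + 51 + 18 + 60) gives (3,1) = 42.
Row 4: 78 + 45 + 27 + 69 + ? = 255, so (4,5) = 36.
From row 5, 255 − (54 + 21 + 63 + 87) gives (5,4) = 30.
The remaining cell in column 2 is (1,2) = 255 − 183 = 72.
Column 4: 81 + 18 + 69 + 30 + ? = 255, so (2,4) = 57.
The remaining cell in main diagonal is (1,1) = 255 − 240 = 15.
Using anti-diagonal: 57 + 51 + 45 + 54 + ? → (1,5) = 255 − 207 = 48.
From row 1, 255 − (15 + 72 + 81 + 48) gives (1,3) = 39.
Column 1 needs 255; the known cells sum to 189, so (2,1) = 66.
Column 3 needs 255; the known cells sum to 180, so (2,3) = 75.
Column 5 must total 255; the given cells sum to 231, so (2,5) = 24.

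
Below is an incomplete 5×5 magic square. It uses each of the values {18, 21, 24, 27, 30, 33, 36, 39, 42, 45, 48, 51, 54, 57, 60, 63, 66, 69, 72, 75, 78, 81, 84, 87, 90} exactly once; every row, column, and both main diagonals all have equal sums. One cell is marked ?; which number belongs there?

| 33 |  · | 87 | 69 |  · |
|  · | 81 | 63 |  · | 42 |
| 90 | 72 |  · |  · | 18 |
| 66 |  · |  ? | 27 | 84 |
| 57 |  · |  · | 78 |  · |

The 25 entries sum to 1350, so each line sums to 1350/5 = 270.
Column 1 must total 270; the given cells sum to 246, so (2,1) = 24.
Row 2: 24 + 81 + 63 + 42 + ? = 270, so (2,4) = 60.
The remaining cell in column 4 is (3,4) = 270 − 234 = 36.
Using row 3: 90 + 72 + 36 + 18 + ? → (3,3) = 270 − 216 = 54.
Main diagonal: 33 + 81 + 54 + 27 + ? = 270, so (5,5) = 75.
Column 5: 42 + 18 + 84 + 75 + ? = 270, so (1,5) = 51.
Anti-diagonal needs 270; the known cells sum to 222, so (4,2) = 48.
Row 1 must total 270; the given cells sum to 240, so (1,2) = 30.
Row 4: 66 + 48 + 27 + 84 + ? = 270, so (4,3) = 45.

45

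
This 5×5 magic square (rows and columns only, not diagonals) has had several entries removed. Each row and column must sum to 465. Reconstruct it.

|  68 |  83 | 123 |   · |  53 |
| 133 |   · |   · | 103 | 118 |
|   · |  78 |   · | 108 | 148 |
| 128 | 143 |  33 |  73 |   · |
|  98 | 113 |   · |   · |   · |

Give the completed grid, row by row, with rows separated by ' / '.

Row 1 must total 465; the given cells sum to 327, so (1,4) = 138.
From row 4, 465 − (128 + 143 + 33 + 73) gives (4,5) = 88.
Using column 1: 68 + 133 + 128 + 98 + ? → (3,1) = 465 − 427 = 38.
Column 2 needs 465; the known cells sum to 417, so (2,2) = 48.
Using column 4: 138 + 103 + 108 + 73 + ? → (5,4) = 465 − 422 = 43.
Column 5 must total 465; the given cells sum to 407, so (5,5) = 58.
Row 2 needs 465; the known cells sum to 402, so (2,3) = 63.
The remaining cell in row 3 is (3,3) = 465 − 372 = 93.
The remaining cell in row 5 is (5,3) = 465 − 312 = 153.

68 83 123 138 53 / 133 48 63 103 118 / 38 78 93 108 148 / 128 143 33 73 88 / 98 113 153 43 58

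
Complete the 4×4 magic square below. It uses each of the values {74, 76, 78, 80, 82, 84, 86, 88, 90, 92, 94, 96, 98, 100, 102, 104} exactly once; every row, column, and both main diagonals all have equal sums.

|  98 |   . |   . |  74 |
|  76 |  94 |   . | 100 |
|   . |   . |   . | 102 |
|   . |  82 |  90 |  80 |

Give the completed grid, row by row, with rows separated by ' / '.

The 16 entries sum to 1424, so each line sums to 1424/4 = 356.
The remaining cell in row 2 is (2,3) = 356 − 270 = 86.
Row 4 must total 356; the given cells sum to 252, so (4,1) = 104.
Column 1: 98 + 76 + 104 + ? = 356, so (3,1) = 78.
Using main diagonal: 98 + 94 + 80 + ? → (3,3) = 356 − 272 = 84.
Using anti-diagonal: 74 + 86 + 104 + ? → (3,2) = 356 − 264 = 92.
Column 2: 94 + 92 + 82 + ? = 356, so (1,2) = 88.
Column 3 needs 356; the known cells sum to 260, so (1,3) = 96.

98 88 96 74 / 76 94 86 100 / 78 92 84 102 / 104 82 90 80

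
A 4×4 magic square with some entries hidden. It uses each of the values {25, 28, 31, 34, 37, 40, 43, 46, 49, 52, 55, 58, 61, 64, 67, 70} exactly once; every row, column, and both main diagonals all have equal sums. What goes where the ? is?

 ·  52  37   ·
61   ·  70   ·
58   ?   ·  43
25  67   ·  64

40

The 16 entries sum to 760, so each line sums to 760/4 = 190.
Row 4 must total 190; the given cells sum to 156, so (4,3) = 34.
Column 1 must total 190; the given cells sum to 144, so (1,1) = 46.
Column 3: 37 + 70 + 34 + ? = 190, so (3,3) = 49.
Using main diagonal: 46 + 49 + 64 + ? → (2,2) = 190 − 159 = 31.
The remaining cell in row 1 is (1,4) = 190 − 135 = 55.
Row 2 must total 190; the given cells sum to 162, so (2,4) = 28.
Using row 3: 58 + 49 + 43 + ? → (3,2) = 190 − 150 = 40.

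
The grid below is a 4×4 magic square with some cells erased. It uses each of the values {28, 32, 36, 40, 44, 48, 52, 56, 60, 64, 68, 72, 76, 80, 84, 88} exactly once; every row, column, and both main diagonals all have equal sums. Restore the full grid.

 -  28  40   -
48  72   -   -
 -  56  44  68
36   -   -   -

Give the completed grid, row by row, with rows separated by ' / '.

84 28 40 80 / 48 72 60 52 / 64 56 44 68 / 36 76 88 32

The 16 entries sum to 928, so each line sums to 928/4 = 232.
From row 3, 232 − (56 + 44 + 68) gives (3,1) = 64.
Using column 1: 48 + 64 + 36 + ? → (1,1) = 232 − 148 = 84.
Column 2 needs 232; the known cells sum to 156, so (4,2) = 76.
From main diagonal, 232 − (84 + 72 + 44) gives (4,4) = 32.
Using row 1: 84 + 28 + 40 + ? → (1,4) = 232 − 152 = 80.
From row 4, 232 − (36 + 76 + 32) gives (4,3) = 88.
Column 3 needs 232; the known cells sum to 172, so (2,3) = 60.
Column 4 must total 232; the given cells sum to 180, so (2,4) = 52.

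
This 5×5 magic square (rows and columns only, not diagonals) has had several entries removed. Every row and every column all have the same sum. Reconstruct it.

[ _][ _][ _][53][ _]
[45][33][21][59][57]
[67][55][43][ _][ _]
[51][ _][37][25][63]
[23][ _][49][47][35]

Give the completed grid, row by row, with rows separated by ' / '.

Row 2 is already complete: 45 + 33 + 21 + 59 + 57 = 215, so that is the magic constant.
Row 4 must total 215; the given cells sum to 176, so (4,2) = 39.
The remaining cell in row 5 is (5,2) = 215 − 154 = 61.
Column 1 needs 215; the known cells sum to 186, so (1,1) = 29.
Column 2 must total 215; the given cells sum to 188, so (1,2) = 27.
Column 3: 21 + 43 + 37 + 49 + ? = 215, so (1,3) = 65.
Column 4 needs 215; the known cells sum to 184, so (3,4) = 31.
Row 1 must total 215; the given cells sum to 174, so (1,5) = 41.
The remaining cell in row 3 is (3,5) = 215 − 196 = 19.

29 27 65 53 41 / 45 33 21 59 57 / 67 55 43 31 19 / 51 39 37 25 63 / 23 61 49 47 35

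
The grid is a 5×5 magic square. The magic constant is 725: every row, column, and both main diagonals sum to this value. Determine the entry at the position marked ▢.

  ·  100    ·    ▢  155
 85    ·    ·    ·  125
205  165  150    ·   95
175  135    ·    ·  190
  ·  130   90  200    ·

Row 3 must total 725; the given cells sum to 615, so (3,4) = 110.
The remaining cell in column 2 is (2,2) = 725 − 530 = 195.
From column 5, 725 − (155 + 125 + 95 + 190) gives (5,5) = 160.
Using row 5: 130 + 90 + 200 + 160 + ? → (5,1) = 725 − 580 = 145.
From column 1, 725 − (85 + 205 + 175 + 145) gives (1,1) = 115.
Main diagonal must total 725; the given cells sum to 620, so (4,4) = 105.
Anti-diagonal: 155 + 150 + 135 + 145 + ? = 725, so (2,4) = 140.
Row 2 needs 725; the known cells sum to 545, so (2,3) = 180.
Row 4 needs 725; the known cells sum to 605, so (4,3) = 120.
Column 3 needs 725; the known cells sum to 540, so (1,3) = 185.
Column 4 must total 725; the given cells sum to 555, so (1,4) = 170.

170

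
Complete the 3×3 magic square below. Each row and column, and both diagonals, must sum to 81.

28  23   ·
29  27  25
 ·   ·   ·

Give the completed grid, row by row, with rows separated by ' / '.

28 23 30 / 29 27 25 / 24 31 26

Row 1 needs 81; the known cells sum to 51, so (1,3) = 30.
Column 1: 28 + 29 + ? = 81, so (3,1) = 24.
Column 2 must total 81; the given cells sum to 50, so (3,2) = 31.
Column 3 must total 81; the given cells sum to 55, so (3,3) = 26.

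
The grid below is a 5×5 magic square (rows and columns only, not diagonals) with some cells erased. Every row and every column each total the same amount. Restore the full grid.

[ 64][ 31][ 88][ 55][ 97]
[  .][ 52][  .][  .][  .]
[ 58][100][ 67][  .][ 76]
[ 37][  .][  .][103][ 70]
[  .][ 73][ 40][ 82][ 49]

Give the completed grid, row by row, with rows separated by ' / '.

Row 1 is already complete: 64 + 31 + 88 + 55 + 97 = 335, so that is the magic constant.
The remaining cell in row 3 is (3,4) = 335 − 301 = 34.
Row 5 needs 335; the known cells sum to 244, so (5,1) = 91.
Column 1: 64 + 58 + 37 + 91 + ? = 335, so (2,1) = 85.
Column 2: 31 + 52 + 100 + 73 + ? = 335, so (4,2) = 79.
From column 4, 335 − (55 + 34 + 103 + 82) gives (2,4) = 61.
Using column 5: 97 + 76 + 70 + 49 + ? → (2,5) = 335 − 292 = 43.
The remaining cell in row 2 is (2,3) = 335 − 241 = 94.
Using row 4: 37 + 79 + 103 + 70 + ? → (4,3) = 335 − 289 = 46.

64 31 88 55 97 / 85 52 94 61 43 / 58 100 67 34 76 / 37 79 46 103 70 / 91 73 40 82 49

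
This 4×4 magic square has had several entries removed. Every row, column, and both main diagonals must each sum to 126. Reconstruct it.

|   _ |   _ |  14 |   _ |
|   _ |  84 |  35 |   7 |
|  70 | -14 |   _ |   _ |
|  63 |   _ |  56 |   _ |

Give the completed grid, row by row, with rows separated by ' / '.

-7 77 14 42 / 0 84 35 7 / 70 -14 21 49 / 63 -21 56 28

From row 2, 126 − (84 + 35 + 7) gives (2,1) = 0.
Column 1 needs 126; the known cells sum to 133, so (1,1) = -7.
Column 3: 14 + 35 + 56 + ? = 126, so (3,3) = 21.
The remaining cell in main diagonal is (4,4) = 126 − 98 = 28.
Anti-diagonal must total 126; the given cells sum to 84, so (1,4) = 42.
Row 1 needs 126; the known cells sum to 49, so (1,2) = 77.
Using row 3: 70 + (-14) + 21 + ? → (3,4) = 126 − 77 = 49.
Row 4 must total 126; the given cells sum to 147, so (4,2) = -21.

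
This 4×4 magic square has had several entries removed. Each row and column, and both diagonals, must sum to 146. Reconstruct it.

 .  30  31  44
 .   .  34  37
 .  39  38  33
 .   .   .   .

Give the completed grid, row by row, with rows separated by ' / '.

41 30 31 44 / 40 35 34 37 / 36 39 38 33 / 29 42 43 32

Row 1: 30 + 31 + 44 + ? = 146, so (1,1) = 41.
Row 3 must total 146; the given cells sum to 110, so (3,1) = 36.
Using column 3: 31 + 34 + 38 + ? → (4,3) = 146 − 103 = 43.
From column 4, 146 − (44 + 37 + 33) gives (4,4) = 32.
Main diagonal must total 146; the given cells sum to 111, so (2,2) = 35.
Anti-diagonal needs 146; the known cells sum to 117, so (4,1) = 29.
Row 2 must total 146; the given cells sum to 106, so (2,1) = 40.
From row 4, 146 − (29 + 43 + 32) gives (4,2) = 42.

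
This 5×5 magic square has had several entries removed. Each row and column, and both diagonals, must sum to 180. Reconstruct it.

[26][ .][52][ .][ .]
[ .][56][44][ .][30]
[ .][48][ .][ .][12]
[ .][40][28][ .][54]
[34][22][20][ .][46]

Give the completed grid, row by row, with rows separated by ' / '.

26 14 52 50 38 / 18 56 44 32 30 / 60 48 36 24 12 / 42 40 28 16 54 / 34 22 20 58 46

The remaining cell in row 5 is (5,4) = 180 − 122 = 58.
Using column 2: 56 + 48 + 40 + 22 + ? → (1,2) = 180 − 166 = 14.
Column 3 needs 180; the known cells sum to 144, so (3,3) = 36.
From column 5, 180 − (30 + 12 + 54 + 46) gives (1,5) = 38.
From main diagonal, 180 − (26 + 56 + 36 + 46) gives (4,4) = 16.
Anti-diagonal must total 180; the given cells sum to 148, so (2,4) = 32.
Row 1 needs 180; the known cells sum to 130, so (1,4) = 50.
Row 2 must total 180; the given cells sum to 162, so (2,1) = 18.
Using row 4: 40 + 28 + 16 + 54 + ? → (4,1) = 180 − 138 = 42.
Column 1: 26 + 18 + 42 + 34 + ? = 180, so (3,1) = 60.
Column 4: 50 + 32 + 16 + 58 + ? = 180, so (3,4) = 24.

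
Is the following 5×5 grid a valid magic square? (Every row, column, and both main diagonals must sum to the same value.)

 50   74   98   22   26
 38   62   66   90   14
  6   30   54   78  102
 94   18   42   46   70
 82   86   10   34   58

Yes

Row 1: 50 + 74 + 98 + 22 + 26 = 270.
Row 2: 38 + 62 + 66 + 90 + 14 = 270.
Row 3: 6 + 30 + 54 + 78 + 102 = 270.
Row 4: 94 + 18 + 42 + 46 + 70 = 270.
Row 5: 82 + 86 + 10 + 34 + 58 = 270.
Column 1: 50 + 38 + 6 + 94 + 82 = 270.
Column 2: 74 + 62 + 30 + 18 + 86 = 270.
Column 3: 98 + 66 + 54 + 42 + 10 = 270.
Column 4: 22 + 90 + 78 + 46 + 34 = 270.
Column 5: 26 + 14 + 102 + 70 + 58 = 270.
Main diagonal: 50 + 62 + 54 + 46 + 58 = 270.
Anti-diagonal: 26 + 90 + 54 + 18 + 82 = 270.
All lines sum to 270.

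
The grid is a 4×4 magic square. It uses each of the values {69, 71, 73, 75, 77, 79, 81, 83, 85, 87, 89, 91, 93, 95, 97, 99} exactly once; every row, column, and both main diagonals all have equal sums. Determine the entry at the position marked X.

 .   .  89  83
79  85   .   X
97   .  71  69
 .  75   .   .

The 16 entries sum to 1344, so each line sums to 1344/4 = 336.
Row 3 needs 336; the known cells sum to 237, so (3,2) = 99.
Using column 2: 85 + 99 + 75 + ? → (1,2) = 336 − 259 = 77.
Row 1 needs 336; the known cells sum to 249, so (1,1) = 87.
Using column 1: 87 + 79 + 97 + ? → (4,1) = 336 − 263 = 73.
Main diagonal: 87 + 85 + 71 + ? = 336, so (4,4) = 93.
From anti-diagonal, 336 − (83 + 99 + 73) gives (2,3) = 81.
Row 2 needs 336; the known cells sum to 245, so (2,4) = 91.

91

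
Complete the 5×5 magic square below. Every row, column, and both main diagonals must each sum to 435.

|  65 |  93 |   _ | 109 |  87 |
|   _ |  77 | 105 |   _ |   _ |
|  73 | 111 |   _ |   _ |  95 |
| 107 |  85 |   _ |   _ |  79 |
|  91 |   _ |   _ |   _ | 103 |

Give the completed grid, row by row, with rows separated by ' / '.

65 93 81 109 87 / 99 77 105 83 71 / 73 111 89 67 95 / 107 85 63 101 79 / 91 69 97 75 103

Row 1 needs 435; the known cells sum to 354, so (1,3) = 81.
Column 1 must total 435; the given cells sum to 336, so (2,1) = 99.
From column 2, 435 − (93 + 77 + 111 + 85) gives (5,2) = 69.
Column 5 must total 435; the given cells sum to 364, so (2,5) = 71.
Using row 2: 99 + 77 + 105 + 71 + ? → (2,4) = 435 − 352 = 83.
Anti-diagonal: 87 + 83 + 85 + 91 + ? = 435, so (3,3) = 89.
Using row 3: 73 + 111 + 89 + 95 + ? → (3,4) = 435 − 368 = 67.
Main diagonal needs 435; the known cells sum to 334, so (4,4) = 101.
The remaining cell in row 4 is (4,3) = 435 − 372 = 63.
The remaining cell in column 3 is (5,3) = 435 − 338 = 97.
Column 4: 109 + 83 + 67 + 101 + ? = 435, so (5,4) = 75.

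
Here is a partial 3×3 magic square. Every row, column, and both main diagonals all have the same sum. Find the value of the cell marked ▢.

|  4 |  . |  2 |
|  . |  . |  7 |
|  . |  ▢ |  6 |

1

Column 3 is complete and sums to 15; that is the magic constant.
Row 1 must total 15; the given cells sum to 6, so (1,2) = 9.
Main diagonal needs 15; the known cells sum to 10, so (2,2) = 5.
The remaining cell in anti-diagonal is (3,1) = 15 − 7 = 8.
The remaining cell in row 2 is (2,1) = 15 − 12 = 3.
Row 3 needs 15; the known cells sum to 14, so (3,2) = 1.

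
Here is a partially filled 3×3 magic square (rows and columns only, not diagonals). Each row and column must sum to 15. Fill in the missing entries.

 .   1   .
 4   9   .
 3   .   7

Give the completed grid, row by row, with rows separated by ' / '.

8 1 6 / 4 9 2 / 3 5 7

The remaining cell in row 2 is (2,3) = 15 − 13 = 2.
Using row 3: 3 + 7 + ? → (3,2) = 15 − 10 = 5.
Using column 1: 4 + 3 + ? → (1,1) = 15 − 7 = 8.
The remaining cell in column 3 is (1,3) = 15 − 9 = 6.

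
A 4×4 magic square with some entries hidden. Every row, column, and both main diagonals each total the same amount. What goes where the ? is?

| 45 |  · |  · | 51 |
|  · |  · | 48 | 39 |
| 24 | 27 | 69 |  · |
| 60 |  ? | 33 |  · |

63

Anti-diagonal is complete and sums to 186; that is the magic constant.
Row 3 must total 186; the given cells sum to 120, so (3,4) = 66.
From column 1, 186 − (45 + 24 + 60) gives (2,1) = 57.
Column 3 needs 186; the known cells sum to 150, so (1,3) = 36.
Column 4: 51 + 39 + 66 + ? = 186, so (4,4) = 30.
Using main diagonal: 45 + 69 + 30 + ? → (2,2) = 186 − 144 = 42.
The remaining cell in row 1 is (1,2) = 186 − 132 = 54.
Row 4: 60 + 33 + 30 + ? = 186, so (4,2) = 63.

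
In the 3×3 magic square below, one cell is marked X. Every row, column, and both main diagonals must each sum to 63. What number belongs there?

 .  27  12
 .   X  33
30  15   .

Using row 1: 27 + 12 + ? → (1,1) = 63 − 39 = 24.
The remaining cell in row 3 is (3,3) = 63 − 45 = 18.
Using column 1: 24 + 30 + ? → (2,1) = 63 − 54 = 9.
Column 2 must total 63; the given cells sum to 42, so (2,2) = 21.

21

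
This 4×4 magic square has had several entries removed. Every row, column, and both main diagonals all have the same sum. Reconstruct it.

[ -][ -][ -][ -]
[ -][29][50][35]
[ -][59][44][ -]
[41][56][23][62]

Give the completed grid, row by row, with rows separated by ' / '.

Row 4 is already complete: 41 + 56 + 23 + 62 = 182, so that is the magic constant.
From row 2, 182 − (29 + 50 + 35) gives (2,1) = 68.
Column 2 needs 182; the known cells sum to 144, so (1,2) = 38.
Column 3 needs 182; the known cells sum to 117, so (1,3) = 65.
Main diagonal needs 182; the known cells sum to 135, so (1,1) = 47.
Using anti-diagonal: 50 + 59 + 41 + ? → (1,4) = 182 − 150 = 32.
Using column 1: 47 + 68 + 41 + ? → (3,1) = 182 − 156 = 26.
Column 4: 32 + 35 + 62 + ? = 182, so (3,4) = 53.

47 38 65 32 / 68 29 50 35 / 26 59 44 53 / 41 56 23 62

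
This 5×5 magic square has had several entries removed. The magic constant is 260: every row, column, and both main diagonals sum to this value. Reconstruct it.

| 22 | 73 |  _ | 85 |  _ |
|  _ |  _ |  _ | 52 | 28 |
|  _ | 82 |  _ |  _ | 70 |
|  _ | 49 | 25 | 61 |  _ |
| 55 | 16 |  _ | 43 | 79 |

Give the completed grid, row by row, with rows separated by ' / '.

Row 5 needs 260; the known cells sum to 193, so (5,3) = 67.
Using column 2: 73 + 82 + 49 + 16 + ? → (2,2) = 260 − 220 = 40.
Column 4: 85 + 52 + 61 + 43 + ? = 260, so (3,4) = 19.
The remaining cell in main diagonal is (3,3) = 260 − 202 = 58.
Anti-diagonal must total 260; the given cells sum to 214, so (1,5) = 46.
The remaining cell in row 1 is (1,3) = 260 − 226 = 34.
Row 3 must total 260; the given cells sum to 229, so (3,1) = 31.
Using column 3: 34 + 58 + 25 + 67 + ? → (2,3) = 260 − 184 = 76.
Column 5 needs 260; the known cells sum to 223, so (4,5) = 37.
The remaining cell in row 2 is (2,1) = 260 − 196 = 64.
Using row 4: 49 + 25 + 61 + 37 + ? → (4,1) = 260 − 172 = 88.

22 73 34 85 46 / 64 40 76 52 28 / 31 82 58 19 70 / 88 49 25 61 37 / 55 16 67 43 79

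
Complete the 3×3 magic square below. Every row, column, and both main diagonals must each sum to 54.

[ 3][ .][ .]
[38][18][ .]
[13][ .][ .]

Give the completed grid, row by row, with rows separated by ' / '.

From row 2, 54 − (38 + 18) gives (2,3) = -2.
Using main diagonal: 3 + 18 + ? → (3,3) = 54 − 21 = 33.
Anti-diagonal: 18 + 13 + ? = 54, so (1,3) = 23.
Row 1 needs 54; the known cells sum to 26, so (1,2) = 28.
Row 3 needs 54; the known cells sum to 46, so (3,2) = 8.

3 28 23 / 38 18 -2 / 13 8 33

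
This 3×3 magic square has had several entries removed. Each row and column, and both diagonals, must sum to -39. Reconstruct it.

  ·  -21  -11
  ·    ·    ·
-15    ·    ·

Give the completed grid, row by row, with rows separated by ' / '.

The remaining cell in row 1 is (1,1) = -39 − (-32) = -7.
Column 1: -7 + (-15) + ? = -39, so (2,1) = -17.
Anti-diagonal: -11 + (-15) + ? = -39, so (2,2) = -13.
The remaining cell in row 2 is (2,3) = -39 − (-30) = -9.
Column 2 needs -39; the known cells sum to -34, so (3,2) = -5.
The remaining cell in column 3 is (3,3) = -39 − (-20) = -19.

-7 -21 -11 / -17 -13 -9 / -15 -5 -19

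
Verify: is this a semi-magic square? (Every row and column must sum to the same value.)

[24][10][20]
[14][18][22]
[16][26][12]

Row 1: 24 + 10 + 20 = 54.
Row 2: 14 + 18 + 22 = 54.
Row 3: 16 + 26 + 12 = 54.
Column 1: 24 + 14 + 16 = 54.
Column 2: 10 + 18 + 26 = 54.
Column 3: 20 + 22 + 12 = 54.
All lines sum to 54.

Yes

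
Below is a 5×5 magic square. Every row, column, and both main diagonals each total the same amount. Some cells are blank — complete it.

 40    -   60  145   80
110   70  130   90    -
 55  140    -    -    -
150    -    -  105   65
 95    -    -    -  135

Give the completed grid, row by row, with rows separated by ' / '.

Column 1 is already complete: 40 + 110 + 55 + 150 + 95 = 450, so that is the magic constant.
The remaining cell in row 1 is (1,2) = 450 − 325 = 125.
Using row 2: 110 + 70 + 130 + 90 + ? → (2,5) = 450 − 400 = 50.
The remaining cell in column 5 is (3,5) = 450 − 330 = 120.
Using main diagonal: 40 + 70 + 105 + 135 + ? → (3,3) = 450 − 350 = 100.
The remaining cell in anti-diagonal is (4,2) = 450 − 365 = 85.
Row 3: 55 + 140 + 100 + 120 + ? = 450, so (3,4) = 35.
Row 4 must total 450; the given cells sum to 405, so (4,3) = 45.
Column 2: 125 + 70 + 140 + 85 + ? = 450, so (5,2) = 30.
From column 3, 450 − (60 + 130 + 100 + 45) gives (5,3) = 115.
From column 4, 450 − (145 + 90 + 35 + 105) gives (5,4) = 75.

40 125 60 145 80 / 110 70 130 90 50 / 55 140 100 35 120 / 150 85 45 105 65 / 95 30 115 75 135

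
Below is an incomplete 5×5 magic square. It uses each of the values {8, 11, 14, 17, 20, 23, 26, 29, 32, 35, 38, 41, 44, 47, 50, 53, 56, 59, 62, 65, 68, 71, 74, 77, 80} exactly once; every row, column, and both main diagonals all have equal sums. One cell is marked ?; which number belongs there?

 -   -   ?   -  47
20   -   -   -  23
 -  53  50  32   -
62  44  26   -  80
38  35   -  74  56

68

The 25 entries sum to 1100, so each line sums to 1100/5 = 220.
Row 4 needs 220; the known cells sum to 212, so (4,4) = 8.
Using row 5: 38 + 35 + 74 + 56 + ? → (5,3) = 220 − 203 = 17.
Column 5 needs 220; the known cells sum to 206, so (3,5) = 14.
The remaining cell in anti-diagonal is (2,4) = 220 − 179 = 41.
Row 3 must total 220; the given cells sum to 149, so (3,1) = 71.
Column 1: 20 + 71 + 62 + 38 + ? = 220, so (1,1) = 29.
Column 4 needs 220; the known cells sum to 155, so (1,4) = 65.
Main diagonal must total 220; the given cells sum to 143, so (2,2) = 77.
Row 2 must total 220; the given cells sum to 161, so (2,3) = 59.
The remaining cell in column 2 is (1,2) = 220 − 209 = 11.
Column 3 must total 220; the given cells sum to 152, so (1,3) = 68.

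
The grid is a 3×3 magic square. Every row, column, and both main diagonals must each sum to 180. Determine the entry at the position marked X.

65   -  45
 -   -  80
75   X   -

Row 1 must total 180; the given cells sum to 110, so (1,2) = 70.
From column 1, 180 − (65 + 75) gives (2,1) = 40.
The remaining cell in column 3 is (3,3) = 180 − 125 = 55.
Main diagonal: 65 + 55 + ? = 180, so (2,2) = 60.
Row 3 must total 180; the given cells sum to 130, so (3,2) = 50.

50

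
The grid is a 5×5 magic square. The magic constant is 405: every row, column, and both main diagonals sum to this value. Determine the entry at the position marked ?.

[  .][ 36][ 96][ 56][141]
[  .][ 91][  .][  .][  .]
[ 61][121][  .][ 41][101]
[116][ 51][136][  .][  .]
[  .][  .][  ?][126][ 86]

66

The remaining cell in row 1 is (1,1) = 405 − 329 = 76.
The remaining cell in row 3 is (3,3) = 405 − 324 = 81.
Using column 2: 36 + 91 + 121 + 51 + ? → (5,2) = 405 − 299 = 106.
From main diagonal, 405 − (76 + 91 + 81 + 86) gives (4,4) = 71.
The remaining cell in row 4 is (4,5) = 405 − 374 = 31.
Column 4 needs 405; the known cells sum to 294, so (2,4) = 111.
From column 5, 405 − (141 + 101 + 31 + 86) gives (2,5) = 46.
Using anti-diagonal: 141 + 111 + 81 + 51 + ? → (5,1) = 405 − 384 = 21.
The remaining cell in row 5 is (5,3) = 405 − 339 = 66.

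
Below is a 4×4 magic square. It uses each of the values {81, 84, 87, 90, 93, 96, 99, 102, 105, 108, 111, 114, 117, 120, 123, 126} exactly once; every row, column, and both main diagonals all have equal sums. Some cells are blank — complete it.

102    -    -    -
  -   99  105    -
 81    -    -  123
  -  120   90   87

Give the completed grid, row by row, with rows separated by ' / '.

The 16 entries sum to 1656, so each line sums to 1656/4 = 414.
The remaining cell in row 4 is (4,1) = 414 − 297 = 117.
Using column 1: 102 + 81 + 117 + ? → (2,1) = 414 − 300 = 114.
Main diagonal: 102 + 99 + 87 + ? = 414, so (3,3) = 126.
Using row 2: 114 + 99 + 105 + ? → (2,4) = 414 − 318 = 96.
Row 3 must total 414; the given cells sum to 330, so (3,2) = 84.
Column 2 needs 414; the known cells sum to 303, so (1,2) = 111.
Column 3: 105 + 126 + 90 + ? = 414, so (1,3) = 93.
The remaining cell in column 4 is (1,4) = 414 − 306 = 108.

102 111 93 108 / 114 99 105 96 / 81 84 126 123 / 117 120 90 87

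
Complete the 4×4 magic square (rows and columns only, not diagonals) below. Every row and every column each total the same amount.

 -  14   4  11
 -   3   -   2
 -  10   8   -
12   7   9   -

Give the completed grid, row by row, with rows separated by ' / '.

Column 2 is already complete: 14 + 3 + 10 + 7 = 34, so that is the magic constant.
From row 1, 34 − (14 + 4 + 11) gives (1,1) = 5.
Row 4: 12 + 7 + 9 + ? = 34, so (4,4) = 6.
Column 3 must total 34; the given cells sum to 21, so (2,3) = 13.
From column 4, 34 − (11 + 2 + 6) gives (3,4) = 15.
Using row 2: 3 + 13 + 2 + ? → (2,1) = 34 − 18 = 16.
Using row 3: 10 + 8 + 15 + ? → (3,1) = 34 − 33 = 1.

5 14 4 11 / 16 3 13 2 / 1 10 8 15 / 12 7 9 6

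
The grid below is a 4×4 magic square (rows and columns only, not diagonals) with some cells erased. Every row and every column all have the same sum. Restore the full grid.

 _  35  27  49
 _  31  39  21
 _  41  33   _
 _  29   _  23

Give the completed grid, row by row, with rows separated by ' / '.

Column 2 is already complete: 35 + 31 + 41 + 29 = 136, so that is the magic constant.
Row 1 needs 136; the known cells sum to 111, so (1,1) = 25.
Using row 2: 31 + 39 + 21 + ? → (2,1) = 136 − 91 = 45.
The remaining cell in column 3 is (4,3) = 136 − 99 = 37.
Column 4 needs 136; the known cells sum to 93, so (3,4) = 43.
Using row 3: 41 + 33 + 43 + ? → (3,1) = 136 − 117 = 19.
Row 4 must total 136; the given cells sum to 89, so (4,1) = 47.

25 35 27 49 / 45 31 39 21 / 19 41 33 43 / 47 29 37 23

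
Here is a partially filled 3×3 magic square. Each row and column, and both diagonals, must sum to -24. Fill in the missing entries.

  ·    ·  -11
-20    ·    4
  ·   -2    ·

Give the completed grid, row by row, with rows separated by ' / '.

1 -14 -11 / -20 -8 4 / -5 -2 -17

Row 2: -20 + 4 + ? = -24, so (2,2) = -8.
Column 2 must total -24; the given cells sum to -10, so (1,2) = -14.
From column 3, -24 − (-11 + 4) gives (3,3) = -17.
Main diagonal needs -24; the known cells sum to -25, so (1,1) = 1.
Anti-diagonal: -11 + (-8) + ? = -24, so (3,1) = -5.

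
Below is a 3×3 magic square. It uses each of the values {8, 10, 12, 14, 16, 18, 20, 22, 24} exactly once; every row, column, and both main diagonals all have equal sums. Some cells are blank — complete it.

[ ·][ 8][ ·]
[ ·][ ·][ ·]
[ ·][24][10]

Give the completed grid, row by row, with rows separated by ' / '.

22 8 18 / 12 16 20 / 14 24 10

The 9 entries sum to 144, so each line sums to 144/3 = 48.
Row 3 must total 48; the given cells sum to 34, so (3,1) = 14.
Column 2 must total 48; the given cells sum to 32, so (2,2) = 16.
The remaining cell in main diagonal is (1,1) = 48 − 26 = 22.
The remaining cell in anti-diagonal is (1,3) = 48 − 30 = 18.
Column 1 must total 48; the given cells sum to 36, so (2,1) = 12.
Column 3: 18 + 10 + ? = 48, so (2,3) = 20.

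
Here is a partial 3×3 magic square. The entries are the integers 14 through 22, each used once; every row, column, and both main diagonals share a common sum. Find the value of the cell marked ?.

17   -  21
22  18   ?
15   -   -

The entries are 14 through 22, which sum to 162, so each line sums to 162/3 = 54.
The remaining cell in row 1 is (1,2) = 54 − 38 = 16.
Row 2 must total 54; the given cells sum to 40, so (2,3) = 14.

14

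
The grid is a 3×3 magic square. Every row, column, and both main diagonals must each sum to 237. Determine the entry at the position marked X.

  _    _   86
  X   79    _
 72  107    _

Using row 3: 72 + 107 + ? → (3,3) = 237 − 179 = 58.
From column 2, 237 − (79 + 107) gives (1,2) = 51.
Using column 3: 86 + 58 + ? → (2,3) = 237 − 144 = 93.
The remaining cell in main diagonal is (1,1) = 237 − 137 = 100.
Using row 2: 79 + 93 + ? → (2,1) = 237 − 172 = 65.

65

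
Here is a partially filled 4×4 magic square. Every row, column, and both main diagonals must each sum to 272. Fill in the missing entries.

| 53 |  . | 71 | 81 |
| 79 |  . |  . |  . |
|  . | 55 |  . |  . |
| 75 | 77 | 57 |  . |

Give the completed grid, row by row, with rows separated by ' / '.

Row 1: 53 + 71 + 81 + ? = 272, so (1,2) = 67.
Using row 4: 75 + 77 + 57 + ? → (4,4) = 272 − 209 = 63.
Column 1 needs 272; the known cells sum to 207, so (3,1) = 65.
Using column 2: 67 + 55 + 77 + ? → (2,2) = 272 − 199 = 73.
Using main diagonal: 53 + 73 + 63 + ? → (3,3) = 272 − 189 = 83.
Anti-diagonal: 81 + 55 + 75 + ? = 272, so (2,3) = 61.
Using row 2: 79 + 73 + 61 + ? → (2,4) = 272 − 213 = 59.
From row 3, 272 − (65 + 55 + 83) gives (3,4) = 69.

53 67 71 81 / 79 73 61 59 / 65 55 83 69 / 75 77 57 63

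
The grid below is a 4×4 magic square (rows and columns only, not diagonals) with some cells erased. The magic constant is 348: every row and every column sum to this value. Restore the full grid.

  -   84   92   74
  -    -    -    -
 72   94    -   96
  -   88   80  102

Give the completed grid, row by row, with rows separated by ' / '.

98 84 92 74 / 100 82 90 76 / 72 94 86 96 / 78 88 80 102

Using row 1: 84 + 92 + 74 + ? → (1,1) = 348 − 250 = 98.
Row 3 needs 348; the known cells sum to 262, so (3,3) = 86.
Using row 4: 88 + 80 + 102 + ? → (4,1) = 348 − 270 = 78.
Column 1 must total 348; the given cells sum to 248, so (2,1) = 100.
From column 2, 348 − (84 + 94 + 88) gives (2,2) = 82.
From column 3, 348 − (92 + 86 + 80) gives (2,3) = 90.
Column 4 needs 348; the known cells sum to 272, so (2,4) = 76.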